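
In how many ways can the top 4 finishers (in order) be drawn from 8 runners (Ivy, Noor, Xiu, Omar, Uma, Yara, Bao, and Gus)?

There are 8 choices for 1st place, 7 for 2nd, and so on down to 5 for position 4.
That gives 8 × 7 × 6 × 5 = 1680.

1680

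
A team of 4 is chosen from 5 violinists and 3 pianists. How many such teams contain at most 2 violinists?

Split by how many violinists are chosen (0 through 2).
Sum: C(5,0)·C(3,4) + C(5,1)·C(3,3) + C(5,2)·C(3,2) = 0 + 5 + 30 = 35.

35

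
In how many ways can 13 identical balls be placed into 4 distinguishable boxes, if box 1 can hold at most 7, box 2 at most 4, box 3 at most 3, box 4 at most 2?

By stars and bars, unrestricted non-negative solutions to x_1+…+x_4 = 13 number C(13+3,3) = 560.
Subtract solutions that violate a single cap (substitute x_i' = x_i − (cap_i+1)): x_1 ≥ 8 gives C(8,3) = 56; x_2 ≥ 5 gives C(11,3) = 165; x_3 ≥ 4 gives C(12,3) = 220; x_4 ≥ 3 gives C(13,3) = 286. Together 727.
Add back pairs where two caps are both exceeded: 1 + 4 + 10 + 35 + 56 + 84 = 190.
Subtract triples: 0 + 0 + 0 + 4 = 4.
By inclusion–exclusion the count is 560 − 727 + 190 − 4 = 19.

19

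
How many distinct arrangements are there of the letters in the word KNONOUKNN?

Letter multiplicities in KNONOUKNN: K×2, N×4, O×2, U×1.
So there are 9! / (4!·2!·2!) = 3780 distinguishable arrangements.

3780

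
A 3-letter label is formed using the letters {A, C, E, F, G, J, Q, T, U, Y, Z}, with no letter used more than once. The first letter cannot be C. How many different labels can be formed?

900

The first letter has 11−1 = 10 choices (anything except C).
The remaining 2 letters are filled from the other 10 symbols without repetition: 10 × 9 = 90.
Total: 10 × 90 = 900.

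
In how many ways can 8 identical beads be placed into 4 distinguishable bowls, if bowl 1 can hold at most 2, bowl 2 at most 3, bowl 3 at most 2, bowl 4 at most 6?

Ignoring the caps, the number of non-negative solutions to x_1+…+x_4 = 8 is C(11,3) = 165.
Subtract solutions that violate a single cap (substitute x_i' = x_i − (cap_i+1)): x_1 ≥ 3 gives C(8,3) = 56; x_2 ≥ 4 gives C(7,3) = 35; x_3 ≥ 3 gives C(8,3) = 56; x_4 ≥ 7 gives C(4,3) = 4. Together 151.
Add back pairs where two caps are both exceeded: 4 + 10 + 0 + 4 + 0 + 0 = 18.
By inclusion–exclusion the count is 165 − 151 + 18 = 32.

32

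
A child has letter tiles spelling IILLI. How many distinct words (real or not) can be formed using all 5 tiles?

10

IILLI has 5 letters with I appearing 3 times and L appearing twice.
The number of distinct arrangements is 5!/(3!·2!) = 120/12 = 10.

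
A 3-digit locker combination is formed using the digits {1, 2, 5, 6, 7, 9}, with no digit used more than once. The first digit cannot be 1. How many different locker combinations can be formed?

The first digit has 6−1 = 5 choices (anything except 1).
The remaining 2 digits are filled from the other 5 symbols without repetition: 5 × 4 = 20.
Total: 5 × 20 = 100.

100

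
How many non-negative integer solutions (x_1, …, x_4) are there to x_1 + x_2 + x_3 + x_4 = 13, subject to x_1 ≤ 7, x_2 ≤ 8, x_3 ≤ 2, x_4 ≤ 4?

89

By stars and bars, unrestricted non-negative solutions to x_1+…+x_4 = 13 number C(13+3,3) = 560.
Subtract solutions that violate a single cap (substitute x_i' = x_i − (cap_i+1)): x_1 ≥ 8 gives C(8,3) = 56; x_2 ≥ 9 gives C(7,3) = 35; x_3 ≥ 3 gives C(13,3) = 286; x_4 ≥ 5 gives C(11,3) = 165. Together 542.
Add back pairs where two caps are both exceeded: 0 + 10 + 1 + 4 + 0 + 56 = 71.
By inclusion–exclusion the count is 560 − 542 + 71 = 89.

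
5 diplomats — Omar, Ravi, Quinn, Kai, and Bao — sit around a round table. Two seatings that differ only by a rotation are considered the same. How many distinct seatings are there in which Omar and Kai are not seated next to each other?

12

All circular seatings of 5 people number (4)! = 24.
Seatings with Omar beside Kai: treat them as a block with 2 internal orders, giving 2 × (3)! = 12.
Subtracting, 24 − 12 = 12.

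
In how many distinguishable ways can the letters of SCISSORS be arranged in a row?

1680

Letter multiplicities in SCISSORS: C×1, I×1, O×1, R×1, S×4.
The number of distinct arrangements is 8!/(4!) = 40320/24 = 1680.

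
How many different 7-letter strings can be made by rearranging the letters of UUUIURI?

105

The 7 letters of UUUIURI have repeats: I appearing twice and U appearing 4 times.
So there are 7! / (4!·2!) = 105 distinguishable arrangements.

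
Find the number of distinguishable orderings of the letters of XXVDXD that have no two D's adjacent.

There are 6!/(3!·2!) = 60 arrangements of XXVDXD in total.
If the two D's are adjacent, glue them into one block, leaving 5 items to arrange: (5)!/(3!) = 20 ways.
Hence 60 − 20 = 40.

40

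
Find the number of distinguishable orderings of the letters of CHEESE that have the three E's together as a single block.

24

Treat the 3 copies of E as a single block. The multiset to arrange is then {EEE, C, H, S}, 4 items in all.
All 4 items are distinct, so there are (4)! = 24 arrangements.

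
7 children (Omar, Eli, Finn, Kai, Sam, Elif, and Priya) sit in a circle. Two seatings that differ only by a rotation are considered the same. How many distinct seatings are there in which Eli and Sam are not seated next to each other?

All circular seatings of 7 people number (6)! = 720.
Those with Eli next to Sam: fuse the pair into one unit and seat 6 units around a circle — 2·(5)! = 240.
Subtracting, 720 − 240 = 480.

480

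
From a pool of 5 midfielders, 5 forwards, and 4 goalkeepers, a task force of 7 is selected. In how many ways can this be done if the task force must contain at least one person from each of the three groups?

With no constraint there are C(14,7) = 3432 possible selections.
Selections missing a whole group: no midfielders → C(9,7) = 36; no forwards → C(9,7) = 36; no goalkeepers → C(10,7) = 120.
Add back selections omitting two groups (i.e. drawn from a single group): C(5,7) + C(5,7) + C(4,7) = 0.
By inclusion–exclusion: 3432 − 192 + 0 = 3240.

3240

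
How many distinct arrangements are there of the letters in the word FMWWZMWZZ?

Letter multiplicities in FMWWZMWZZ: F×1, M×2, W×3, Z×3.
Dividing 9! = 362880 by 3!·3!·2! = 72 for the repeated letters gives 5040.

5040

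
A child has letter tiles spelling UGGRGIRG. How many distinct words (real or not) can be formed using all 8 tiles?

840

UGGRGIRG has 8 letters with G appearing 4 times and R appearing twice.
The number of distinct arrangements is 8!/(4!·2!) = 40320/48 = 840.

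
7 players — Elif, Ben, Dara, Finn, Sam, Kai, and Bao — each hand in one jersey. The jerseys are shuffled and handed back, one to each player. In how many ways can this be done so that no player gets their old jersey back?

This is the derangement count D_7: permutations of 7 items with no fixed point.
By inclusion–exclusion this is Σ_{j=0}^{7} (−1)^j C(7,j)·(7−j)!.
Computing: 5040 − 5040 + 2520 − 840 + 210 − 42 + 7 − 1 = 1854.

1854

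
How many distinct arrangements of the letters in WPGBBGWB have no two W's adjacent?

Total arrangements of WPGBBGWB: 8!/(3!·2!·2!) = 1680.
If the two W's are adjacent, glue them into one block, leaving 7 items to arrange: (7)!/(3!·2!) = 420 ways.
Subtracting, 1680 − 420 = 1260 arrangements keep the W's apart.

1260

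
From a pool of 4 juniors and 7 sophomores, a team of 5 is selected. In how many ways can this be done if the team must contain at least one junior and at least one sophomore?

Unrestricted: C(11,5) = 462 ways to pick any 5 of the 11.
Subtract selections that omit an entire group: no juniors → C(7,5) = 21; no sophomores → C(4,5) = 0.
Both groups omitted at once is impossible, so 462 − 21 = 441.

441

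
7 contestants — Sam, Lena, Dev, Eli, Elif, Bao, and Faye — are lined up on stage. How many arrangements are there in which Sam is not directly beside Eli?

Of the 7! = 5040 arrangements, those with Sam and Eli adjacent number 2 × 6! = 1440 (treat the pair as a block with 2 internal orders).
Complementary counting: 5040 − 1440 = 3600.

3600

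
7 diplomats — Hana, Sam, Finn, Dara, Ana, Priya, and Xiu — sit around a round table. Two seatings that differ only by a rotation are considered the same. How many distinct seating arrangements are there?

720

Fix one person's seat to break rotational symmetry; the remaining 6 people can be arranged in (6)! = 720 ways.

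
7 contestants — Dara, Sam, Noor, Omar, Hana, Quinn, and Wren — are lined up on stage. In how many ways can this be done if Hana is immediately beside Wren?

Glue Hana and Wren into one block (2 internal orders), leaving 6 units to arrange in a row.
So the count is 2·(6)! = 1440.

1440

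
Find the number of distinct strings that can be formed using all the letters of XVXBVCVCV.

3780

Letter multiplicities in XVXBVCVCV: B×1, C×2, V×4, X×2.
Dividing 9! = 362880 by 4!·2!·2! = 96 for the repeated letters gives 3780.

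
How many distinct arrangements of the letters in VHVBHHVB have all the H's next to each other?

60

Treat the 3 copies of H as a single block. The multiset to arrange is then {HHH, B, B, V, V, V}, 6 items in all.
That gives (6)!/(3!·2!) = 60 arrangements.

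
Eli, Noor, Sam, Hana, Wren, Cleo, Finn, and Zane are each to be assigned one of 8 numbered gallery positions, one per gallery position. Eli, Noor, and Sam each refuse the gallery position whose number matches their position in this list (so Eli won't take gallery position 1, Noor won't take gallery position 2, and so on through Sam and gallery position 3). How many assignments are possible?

Let Aᵢ (for i ∈ {1, 2, 3}) be the placements that put person i in their forbidden gallery position. Any j of these fix j positions, leaving (8−j)! ways to fill the rest, and there are C(3,j) ways to pick which j.
By inclusion–exclusion, the number of valid placements is Σ_{j=0}^{3} (−1)^j C(3,j)·(8−j)!.
Computing: 40320 − 15120 + 2160 − 120 = 27240.

27240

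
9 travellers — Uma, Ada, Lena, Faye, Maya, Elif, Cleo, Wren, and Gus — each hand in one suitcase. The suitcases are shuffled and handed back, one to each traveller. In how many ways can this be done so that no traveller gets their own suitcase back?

This is the derangement count D_9: permutations of 9 items with no fixed point.
By inclusion–exclusion this is Σ_{j=0}^{9} (−1)^j C(9,j)·(9−j)!.
Computing: 362880 − 362880 + 181440 − 60480 + 15120 − 3024 + 504 − 72 + 9 − 1 = 133496.

133496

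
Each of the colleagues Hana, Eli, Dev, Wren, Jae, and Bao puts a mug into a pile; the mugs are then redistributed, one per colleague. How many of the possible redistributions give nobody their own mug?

265

Let Aᵢ be the assignments in which colleague i gets their own mug. We want the size of the complement of A₁∪…∪A_6.
By inclusion–exclusion this is Σ_{j=0}^{6} (−1)^j C(6,j)·(6−j)!.
Computing: 720 − 720 + 360 − 120 + 30 − 6 + 1 = 265.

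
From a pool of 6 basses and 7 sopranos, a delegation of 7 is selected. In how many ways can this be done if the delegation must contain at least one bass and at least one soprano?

Total 7-person selections from all 13: C(13,7) = 1716.
Subtract selections that omit an entire group: no basses → C(7,7) = 1; no sopranos → C(6,7) = 0.
Both groups omitted at once is impossible, so 1716 − 1 = 1715.

1715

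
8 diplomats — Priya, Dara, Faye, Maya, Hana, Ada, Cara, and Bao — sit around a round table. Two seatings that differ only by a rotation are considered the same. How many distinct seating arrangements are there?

Fix one person's seat to break rotational symmetry; the remaining 7 people can be arranged in (7)! = 5040 ways.

5040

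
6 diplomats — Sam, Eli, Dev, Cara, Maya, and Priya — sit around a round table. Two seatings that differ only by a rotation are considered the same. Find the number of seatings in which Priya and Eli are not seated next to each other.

72

Without the restriction there are (5)! = 120 seatings.
Seatings with Priya beside Eli: treat them as a block with 2 internal orders, giving 2 × (4)! = 48.
Subtracting, 120 − 48 = 72.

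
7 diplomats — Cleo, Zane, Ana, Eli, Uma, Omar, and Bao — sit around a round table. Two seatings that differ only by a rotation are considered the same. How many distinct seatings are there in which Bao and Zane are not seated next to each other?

480

All circular seatings of 7 people number (6)! = 720.
Seatings with Bao beside Zane: treat them as a block with 2 internal orders, giving 2 × (5)! = 240.
Subtracting, 720 − 240 = 480.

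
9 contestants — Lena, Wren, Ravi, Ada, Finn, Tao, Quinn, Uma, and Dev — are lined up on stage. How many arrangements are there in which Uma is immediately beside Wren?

Place the 7 others and the Uma-Wren pair as 8 objects in a line; the pair has 2 internal arrangements.
That gives 2 × 8! = 2 × 40320 = 80640.

80640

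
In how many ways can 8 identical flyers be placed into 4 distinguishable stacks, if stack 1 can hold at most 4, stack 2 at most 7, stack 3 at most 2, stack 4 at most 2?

Ignoring the caps, the number of non-negative solutions to x_1+…+x_4 = 8 is C(11,3) = 165.
Subtract solutions that violate a single cap (substitute x_i' = x_i − (cap_i+1)): x_1 ≥ 5 gives C(6,3) = 20; x_2 ≥ 8 gives C(3,3) = 1; x_3 ≥ 3 gives C(8,3) = 56; x_4 ≥ 3 gives C(8,3) = 56. Together 133.
Add back pairs where two caps are both exceeded: 0 + 1 + 1 + 0 + 0 + 10 = 12.
By inclusion–exclusion the count is 165 − 133 + 12 = 44.

44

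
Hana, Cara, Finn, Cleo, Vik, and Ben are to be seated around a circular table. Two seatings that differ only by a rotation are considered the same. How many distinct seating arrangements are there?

120

Seat Hana anywhere (absorbing the rotational symmetry), then permute the other 5: (5)! = 120.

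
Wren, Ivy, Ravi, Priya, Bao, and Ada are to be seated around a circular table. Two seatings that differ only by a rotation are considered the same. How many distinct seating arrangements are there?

Fix one person's seat to break rotational symmetry; the remaining 5 people can be arranged in (5)! = 120 ways.

120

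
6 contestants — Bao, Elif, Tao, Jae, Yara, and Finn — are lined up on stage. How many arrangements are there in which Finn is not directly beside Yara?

480

There are 6! = 720 arrangements in all. If Finn and Yara are adjacent, merging them into one block gives 2·(5)! = 240 arrangements.
Complementary counting: 720 − 240 = 480.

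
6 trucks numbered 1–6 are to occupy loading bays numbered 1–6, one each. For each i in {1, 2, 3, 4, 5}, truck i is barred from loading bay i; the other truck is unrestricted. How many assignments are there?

309

Let Aᵢ (for 1 ≤ i ≤ 5) be the placements that put truck i in its forbidden loading bay. Any j of these fix j positions, leaving (6−j)! ways to fill the rest, and there are C(5,j) ways to pick which j.
By inclusion–exclusion, the number of valid placements is Σ_{j=0}^{5} (−1)^j C(5,j)·(6−j)!.
Computing: 720 − 600 + 240 − 60 + 10 − 1 = 309.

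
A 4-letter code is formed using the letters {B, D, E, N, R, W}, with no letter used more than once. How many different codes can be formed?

With no repetition, fill the 4 letters in order: 6 choices, then 5, down to 3.
6 × 5 × 4 × 3 = 360.

360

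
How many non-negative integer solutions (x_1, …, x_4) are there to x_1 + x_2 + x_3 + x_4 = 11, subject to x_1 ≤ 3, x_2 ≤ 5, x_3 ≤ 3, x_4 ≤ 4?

33

By stars and bars, unrestricted non-negative solutions to x_1+…+x_4 = 11 number C(11+3,3) = 364.
Subtract solutions that violate a single cap (substitute x_i' = x_i − (cap_i+1)): x_1 ≥ 4 gives C(10,3) = 120; x_2 ≥ 6 gives C(8,3) = 56; x_3 ≥ 4 gives C(10,3) = 120; x_4 ≥ 5 gives C(9,3) = 84. Together 380.
Add back pairs where two caps are both exceeded: 4 + 20 + 10 + 4 + 1 + 10 = 49.
By inclusion–exclusion the count is 364 − 380 + 49 = 33.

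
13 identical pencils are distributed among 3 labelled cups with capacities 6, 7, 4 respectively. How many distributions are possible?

15

Ignoring the caps, the number of non-negative solutions to x_1+…+x_3 = 13 is C(15,2) = 105.
Subtract solutions that violate a single cap (substitute x_i' = x_i − (cap_i+1)): x_1 ≥ 7 gives C(8,2) = 28; x_2 ≥ 8 gives C(7,2) = 21; x_3 ≥ 5 gives C(10,2) = 45. Together 94.
Add back pairs where two caps are both exceeded: 0 + 3 + 1 = 4.
By inclusion–exclusion the count is 105 − 94 + 4 = 15.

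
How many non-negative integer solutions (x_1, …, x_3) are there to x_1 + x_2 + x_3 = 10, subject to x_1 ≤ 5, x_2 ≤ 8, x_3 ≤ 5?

33

Ignoring the caps, the number of non-negative solutions to x_1+…+x_3 = 10 is C(12,2) = 66.
Subtract solutions that violate a single cap (substitute x_i' = x_i − (cap_i+1)): x_1 ≥ 6 gives C(6,2) = 15; x_2 ≥ 9 gives C(3,2) = 3; x_3 ≥ 6 gives C(6,2) = 15. Together 33.
No two caps can be exceeded simultaneously, so the pair terms are all 0.
By inclusion–exclusion the count is 66 − 33 + 0 = 33.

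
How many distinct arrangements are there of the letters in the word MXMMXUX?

140

MXMMXUX has 7 letters with M appearing 3 times and X appearing 3 times.
So there are 7! / (3!·3!) = 140 distinguishable arrangements.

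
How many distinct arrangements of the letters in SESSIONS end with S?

840

Fix S in the last position and arrange the remaining 7 letters.
Those 7 letters have S appearing 3 times, giving (7)!/(3!) = 840.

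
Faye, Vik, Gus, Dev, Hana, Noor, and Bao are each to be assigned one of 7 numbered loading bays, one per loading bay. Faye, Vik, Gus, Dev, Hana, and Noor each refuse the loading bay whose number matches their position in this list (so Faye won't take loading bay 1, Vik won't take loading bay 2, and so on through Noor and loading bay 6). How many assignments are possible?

Let Aᵢ (for 1 ≤ i ≤ 6) be the placements that put person i in their forbidden loading bay. Any j of these fix j positions, leaving (7−j)! ways to fill the rest, and there are C(6,j) ways to pick which j.
By inclusion–exclusion, the number of valid placements is Σ_{j=0}^{6} (−1)^j C(6,j)·(7−j)!.
Computing: 5040 − 4320 + 1800 − 480 + 90 − 12 + 1 = 2119.

2119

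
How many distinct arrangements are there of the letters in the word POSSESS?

210

The 7 letters of POSSESS have repeats: S appearing 4 times.
The number of distinct arrangements is 7!/(4!) = 5040/24 = 210.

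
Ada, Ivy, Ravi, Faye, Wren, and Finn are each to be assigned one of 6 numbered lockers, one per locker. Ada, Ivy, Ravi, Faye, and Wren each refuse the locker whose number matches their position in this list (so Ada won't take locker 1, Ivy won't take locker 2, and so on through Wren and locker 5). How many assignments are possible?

309

Let Aᵢ (for 1 ≤ i ≤ 5) be the placements that put person i in their forbidden locker. Any j of these fix j positions, leaving (6−j)! ways to fill the rest, and there are C(5,j) ways to pick which j.
By inclusion–exclusion, the number of valid placements is Σ_{j=0}^{5} (−1)^j C(5,j)·(6−j)!.
Computing: 720 − 600 + 240 − 60 + 10 − 1 = 309.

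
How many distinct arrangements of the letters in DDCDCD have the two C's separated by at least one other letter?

10

Total arrangements of DDCDCD: 6!/(4!·2!) = 15.
If the two C's are adjacent, glue them into one block, leaving 5 items to arrange: (5)!/(4!) = 5 ways.
Subtracting, 15 − 5 = 10 arrangements keep the C's apart.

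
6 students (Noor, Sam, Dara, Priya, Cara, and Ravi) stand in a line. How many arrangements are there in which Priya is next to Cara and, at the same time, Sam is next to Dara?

Treat {Priya,Cara} as one block (2 orders) and {Sam,Dara} as another (2 orders).
That leaves 4 units to arrange: 2 × 2 × 4! = 4 × 24 = 96.

96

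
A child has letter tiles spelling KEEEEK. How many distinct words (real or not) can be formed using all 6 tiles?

The 6 letters of KEEEEK have repeats: E appearing 4 times and K appearing twice.
Dividing 6! = 720 by 4!·2! = 48 for the repeated letters gives 15.

15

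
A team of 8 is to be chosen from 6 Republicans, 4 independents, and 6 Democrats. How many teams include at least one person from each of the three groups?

12285

Total 8-person selections from all 16: C(16,8) = 12870.
Subtract selections that omit an entire group: no Republicans → C(10,8) = 45; no independents → C(12,8) = 495; no Democrats → C(10,8) = 45.
Add back selections omitting two groups (i.e. drawn from a single group): C(6,8) + C(4,8) + C(6,8) = 0.
By inclusion–exclusion: 12870 − 585 + 0 = 12285.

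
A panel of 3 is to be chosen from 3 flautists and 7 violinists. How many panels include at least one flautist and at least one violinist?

Total 3-person selections from all 10: C(10,3) = 120.
Subtract selections that omit an entire group: no flautists → C(7,3) = 35; no violinists → C(3,3) = 1.
Both groups omitted at once is impossible, so 120 − 36 = 84.

84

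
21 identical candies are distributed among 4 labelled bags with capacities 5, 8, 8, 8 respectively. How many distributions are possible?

155

By stars and bars, unrestricted non-negative solutions to x_1+…+x_4 = 21 number C(21+3,3) = 2024.
Subtract solutions that violate a single cap (substitute x_i' = x_i − (cap_i+1)): x_1 ≥ 6 gives C(18,3) = 816; x_2 ≥ 9 gives C(15,3) = 455; x_3 ≥ 9 gives C(15,3) = 455; x_4 ≥ 9 gives C(15,3) = 455. Together 2181.
Add back pairs where two caps are both exceeded: 84 + 84 + 84 + 20 + 20 + 20 = 312.
By inclusion–exclusion the count is 2024 − 2181 + 312 = 155.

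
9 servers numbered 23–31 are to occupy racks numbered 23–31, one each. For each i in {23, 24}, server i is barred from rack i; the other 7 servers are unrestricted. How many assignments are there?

287280

Let Aᵢ (for i ∈ {23, 24}) be the placements that put server i in its forbidden rack. Any j of these fix j positions, leaving (9−j)! ways to fill the rest, and there are C(2,j) ways to pick which j.
By inclusion–exclusion, the number of valid placements is Σ_{j=0}^{2} (−1)^j C(2,j)·(9−j)!.
Computing: 362880 − 80640 + 5040 = 287280.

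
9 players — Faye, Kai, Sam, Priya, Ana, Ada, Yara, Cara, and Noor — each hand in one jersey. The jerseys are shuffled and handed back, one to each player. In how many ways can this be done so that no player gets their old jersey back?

133496

Let Aᵢ be the assignments in which player i gets their old jersey. We want the size of the complement of A₁∪…∪A_9.
By inclusion–exclusion this is Σ_{j=0}^{9} (−1)^j C(9,j)·(9−j)!.
Computing: 362880 − 362880 + 181440 − 60480 + 15120 − 3024 + 504 − 72 + 9 − 1 = 133496.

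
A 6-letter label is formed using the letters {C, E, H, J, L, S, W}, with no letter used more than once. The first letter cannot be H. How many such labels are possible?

4320

The first letter has 7−1 = 6 choices (anything except H).
The remaining 5 letters are filled from the other 6 symbols without repetition: 6 × 5 × 4 × 3 × 2 = 720.
Total: 6 × 720 = 4320.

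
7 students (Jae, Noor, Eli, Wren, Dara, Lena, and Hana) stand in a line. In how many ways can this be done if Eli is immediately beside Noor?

Glue Eli and Noor into one block (2 internal orders), leaving 6 units to arrange in a row.
That gives 2 × 6! = 2 × 720 = 1440.

1440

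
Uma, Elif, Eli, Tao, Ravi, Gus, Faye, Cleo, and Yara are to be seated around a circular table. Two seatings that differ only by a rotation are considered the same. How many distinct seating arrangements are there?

40320

Fix one person's seat to break rotational symmetry; the remaining 8 people can be arranged in (8)! = 40320 ways.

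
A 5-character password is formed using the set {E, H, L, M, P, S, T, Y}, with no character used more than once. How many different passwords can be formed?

Choose and order 5 of the 8 symbols: the first character has 8 options, the next 7, and so on down to 4.
That product is 8 × 7 × 6 × 5 × 4 = 6720.

6720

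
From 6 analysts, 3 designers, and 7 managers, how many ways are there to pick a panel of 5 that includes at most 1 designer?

3432

Split by how many designers are chosen (0 through 1).
Sum: C(3,0)·C(13,5) + C(3,1)·C(13,4) = 1287 + 2145 = 3432.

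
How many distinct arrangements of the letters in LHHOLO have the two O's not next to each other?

60

There are 6!/(2!·2!·2!) = 90 arrangements of LHHOLO in total.
If the two O's are adjacent, glue them into one block, leaving 5 items to arrange: (5)!/(2!·2!) = 30 ways.
Hence 90 − 30 = 60.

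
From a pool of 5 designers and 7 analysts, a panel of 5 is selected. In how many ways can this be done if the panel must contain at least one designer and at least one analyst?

770

Unrestricted: C(12,5) = 792 ways to pick any 5 of the 12.
Subtract selections that omit an entire group: no designers → C(7,5) = 21; no analysts → C(5,5) = 1.
Both groups omitted at once is impossible, so 792 − 22 = 770.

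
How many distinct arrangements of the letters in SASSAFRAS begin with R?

280

Fix R in the first position and arrange the remaining 8 letters.
Those 8 letters have A appearing 3 times and S appearing 4 times, giving (8)!/(4!·3!) = 280.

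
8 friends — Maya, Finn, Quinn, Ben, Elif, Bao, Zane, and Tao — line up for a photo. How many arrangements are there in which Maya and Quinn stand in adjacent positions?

10080

Glue Maya and Quinn into one block (2 internal orders), leaving 7 units to arrange in a row.
That gives 2 × 7! = 2 × 5040 = 10080.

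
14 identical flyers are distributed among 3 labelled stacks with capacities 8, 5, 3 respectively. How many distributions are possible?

6

Ignoring the caps, the number of non-negative solutions to x_1+…+x_3 = 14 is C(16,2) = 120.
Subtract solutions that violate a single cap (substitute x_i' = x_i − (cap_i+1)): x_1 ≥ 9 gives C(7,2) = 21; x_2 ≥ 6 gives C(10,2) = 45; x_3 ≥ 4 gives C(12,2) = 66. Together 132.
Add back pairs where two caps are both exceeded: 0 + 3 + 15 = 18.
By inclusion–exclusion the count is 120 − 132 + 18 = 6.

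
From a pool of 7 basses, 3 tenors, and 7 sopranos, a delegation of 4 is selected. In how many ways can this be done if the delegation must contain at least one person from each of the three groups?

Unrestricted: C(17,4) = 2380 ways to pick any 4 of the 17.
Subtract selections that omit an entire group: no basses → C(10,4) = 210; no tenors → C(14,4) = 1001; no sopranos → C(10,4) = 210.
Add back selections omitting two groups (i.e. drawn from a single group): C(7,4) + C(3,4) + C(7,4) = 70.
By inclusion–exclusion: 2380 − 1421 + 70 = 1029.

1029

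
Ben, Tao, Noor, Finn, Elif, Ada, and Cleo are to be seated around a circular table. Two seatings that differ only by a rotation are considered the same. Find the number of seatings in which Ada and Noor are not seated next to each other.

All circular seatings of 7 people number (6)! = 720.
Those with Ada next to Noor: fuse the pair into one unit and seat 6 units around a circle — 2·(5)! = 240.
Subtracting, 720 − 240 = 480.

480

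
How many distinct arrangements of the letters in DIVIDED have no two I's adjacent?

Total arrangements of DIVIDED: 7!/(3!·2!) = 420.
If the two I's are adjacent, glue them into one block, leaving 6 items to arrange: (6)!/(3!) = 120 ways.
Subtracting, 420 − 120 = 300 arrangements keep the I's apart.

300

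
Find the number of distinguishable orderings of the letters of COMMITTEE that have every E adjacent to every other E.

Treat the 2 copies of E as a single block. The multiset to arrange is then {EE, C, I, M, M, O, T, T}, 8 items in all.
That gives (8)!/(2!·2!) = 10080 arrangements.

10080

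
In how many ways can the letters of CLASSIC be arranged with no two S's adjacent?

900

Total arrangements of CLASSIC: 7!/(2!·2!) = 1260.
If the two S's are adjacent, glue them into one block, leaving 6 items to arrange: (6)!/(2!) = 360 ways.
Subtracting, 1260 − 360 = 900 arrangements keep the S's apart.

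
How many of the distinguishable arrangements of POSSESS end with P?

30

With the last slot taken by P, it remains to arrange the other 6 letters (OSSESS).
Those 6 letters have S appearing 4 times, giving (6)!/(4!) = 30.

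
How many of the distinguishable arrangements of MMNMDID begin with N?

Fix N in the first position and arrange the remaining 6 letters.
Those 6 letters have D appearing twice and M appearing 3 times, giving (6)!/(3!·2!) = 60.

60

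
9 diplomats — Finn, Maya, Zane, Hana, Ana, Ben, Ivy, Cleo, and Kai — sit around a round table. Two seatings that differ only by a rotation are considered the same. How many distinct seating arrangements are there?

40320

Seat Finn anywhere (absorbing the rotational symmetry), then permute the other 8: (8)! = 40320.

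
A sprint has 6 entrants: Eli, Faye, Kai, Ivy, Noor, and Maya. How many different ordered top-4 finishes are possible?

This is an ordered selection of 4 from 6: P(6,4).
That gives 6 × 5 × 4 × 3 = 360.

360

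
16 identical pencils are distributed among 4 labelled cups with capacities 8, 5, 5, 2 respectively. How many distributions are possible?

Ignoring the caps, the number of non-negative solutions to x_1+…+x_4 = 16 is C(19,3) = 969.
Subtract solutions that violate a single cap (substitute x_i' = x_i − (cap_i+1)): x_1 ≥ 9 gives C(10,3) = 120; x_2 ≥ 6 gives C(13,3) = 286; x_3 ≥ 6 gives C(13,3) = 286; x_4 ≥ 3 gives C(16,3) = 560. Together 1252.
Add back pairs where two caps are both exceeded: 4 + 4 + 35 + 35 + 120 + 120 = 318.
Subtract triples: 0 + 0 + 0 + 4 = 4.
By inclusion–exclusion the count is 969 − 1252 + 318 − 4 = 31.

31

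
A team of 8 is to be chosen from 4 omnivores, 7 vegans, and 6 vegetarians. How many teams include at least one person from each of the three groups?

With no constraint there are C(17,8) = 24310 possible selections.
Selections missing a whole group: no omnivores → C(13,8) = 1287; no vegans → C(10,8) = 45; no vegetarians → C(11,8) = 165.
Add back selections omitting two groups (i.e. drawn from a single group): C(4,8) + C(7,8) + C(6,8) = 0.
By inclusion–exclusion: 24310 − 1497 + 0 = 22813.

22813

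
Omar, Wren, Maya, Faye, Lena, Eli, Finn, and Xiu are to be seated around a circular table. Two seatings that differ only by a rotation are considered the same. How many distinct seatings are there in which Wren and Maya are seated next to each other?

Treat {Wren, Maya} as one unit (2 internal orders) and seat the resulting 7 units around the table: (6)! circular arrangements.
So 2 × (6)! = 2 × 720 = 1440.

1440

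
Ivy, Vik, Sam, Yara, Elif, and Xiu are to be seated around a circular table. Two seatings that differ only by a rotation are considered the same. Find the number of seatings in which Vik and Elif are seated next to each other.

48

Treat {Vik, Elif} as one unit (2 internal orders) and seat the resulting 5 units around the table: (4)! circular arrangements.
So 2 × (4)! = 2 × 24 = 48.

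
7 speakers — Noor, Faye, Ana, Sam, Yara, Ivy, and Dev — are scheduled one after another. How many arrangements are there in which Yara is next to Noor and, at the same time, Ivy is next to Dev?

480

Treat {Yara,Noor} as one block (2 orders) and {Ivy,Dev} as another (2 orders).
That leaves 5 units to arrange: 2 × 2 × 5! = 4 × 120 = 480.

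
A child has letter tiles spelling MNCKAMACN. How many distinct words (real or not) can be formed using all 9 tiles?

22680

The 9 letters of MNCKAMACN have repeats: A appearing twice, C appearing twice, M appearing twice, and N appearing twice.
So there are 9! / (2!·2!·2!·2!) = 22680 distinguishable arrangements.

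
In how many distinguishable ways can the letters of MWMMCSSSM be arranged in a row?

Letter multiplicities in MWMMCSSSM: C×1, M×4, S×3, W×1.
The number of distinct arrangements is 9!/(4!·3!) = 362880/144 = 2520.

2520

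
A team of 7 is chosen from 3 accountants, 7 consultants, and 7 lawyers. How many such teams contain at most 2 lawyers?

Split by how many lawyers are chosen (0 through 2).
Sum: C(7,0)·C(10,7) + C(7,1)·C(10,6) + C(7,2)·C(10,5) = 120 + 1470 + 5292 = 6882.

6882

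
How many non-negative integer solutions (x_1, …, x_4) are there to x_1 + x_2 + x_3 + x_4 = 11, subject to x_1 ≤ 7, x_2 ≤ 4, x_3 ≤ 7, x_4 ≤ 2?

97

By stars and bars, unrestricted non-negative solutions to x_1+…+x_4 = 11 number C(11+3,3) = 364.
Subtract solutions that violate a single cap (substitute x_i' = x_i − (cap_i+1)): x_1 ≥ 8 gives C(6,3) = 20; x_2 ≥ 5 gives C(9,3) = 84; x_3 ≥ 8 gives C(6,3) = 20; x_4 ≥ 3 gives C(11,3) = 165. Together 289.
Add back pairs where two caps are both exceeded: 0 + 0 + 1 + 0 + 20 + 1 = 22.
By inclusion–exclusion the count is 364 − 289 + 22 = 97.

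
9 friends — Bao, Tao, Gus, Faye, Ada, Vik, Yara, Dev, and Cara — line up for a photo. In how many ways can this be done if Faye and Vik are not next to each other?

Of the 9! = 362880 arrangements, those with Faye and Vik adjacent number 2 × 8! = 80640 (treat the pair as a block with 2 internal orders).
So 362880 − 80640 = 282240 arrangements keep them apart.

282240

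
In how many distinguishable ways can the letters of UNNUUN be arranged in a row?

The 6 letters of UNNUUN have repeats: N appearing 3 times and U appearing 3 times.
So there are 6! / (3!·3!) = 20 distinguishable arrangements.

20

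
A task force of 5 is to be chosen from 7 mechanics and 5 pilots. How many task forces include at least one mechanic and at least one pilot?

770

Unrestricted: C(12,5) = 792 ways to pick any 5 of the 12.
Subtract selections that omit an entire group: no mechanics → C(5,5) = 1; no pilots → C(7,5) = 21.
Both groups omitted at once is impossible, so 792 − 22 = 770.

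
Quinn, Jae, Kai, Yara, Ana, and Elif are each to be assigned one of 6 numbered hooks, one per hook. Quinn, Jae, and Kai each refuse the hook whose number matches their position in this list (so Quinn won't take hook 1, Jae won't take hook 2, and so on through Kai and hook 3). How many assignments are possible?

426

Let Aᵢ (for i ∈ {1, 2, 3}) be the placements that put person i in their forbidden hook. Any j of these fix j positions, leaving (6−j)! ways to fill the rest, and there are C(3,j) ways to pick which j.
By inclusion–exclusion, the number of valid placements is Σ_{j=0}^{3} (−1)^j C(3,j)·(6−j)!.
Computing: 720 − 360 + 72 − 6 = 426.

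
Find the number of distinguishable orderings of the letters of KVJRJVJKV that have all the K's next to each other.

1120

Treat the 2 copies of K as a single block. The multiset to arrange is then {KK, J, J, J, R, V, V, V}, 8 items in all.
That gives (8)!/(3!·3!) = 1120 arrangements.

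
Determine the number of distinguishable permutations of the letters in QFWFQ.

QFWFQ has 5 letters with F appearing twice and Q appearing twice.
So there are 5! / (2!·2!) = 30 distinguishable arrangements.

30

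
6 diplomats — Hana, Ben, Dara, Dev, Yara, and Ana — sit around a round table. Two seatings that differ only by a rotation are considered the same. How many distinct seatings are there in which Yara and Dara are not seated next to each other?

72

All circular seatings of 6 people number (5)! = 120.
Those with Yara next to Dara: fuse the pair into one unit and seat 5 units around a circle — 2·(4)! = 48.
Subtracting, 120 − 48 = 72.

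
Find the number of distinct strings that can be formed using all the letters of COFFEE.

The 6 letters of COFFEE have repeats: E appearing twice and F appearing twice.
Dividing 6! = 720 by 2!·2! = 4 for the repeated letters gives 180.

180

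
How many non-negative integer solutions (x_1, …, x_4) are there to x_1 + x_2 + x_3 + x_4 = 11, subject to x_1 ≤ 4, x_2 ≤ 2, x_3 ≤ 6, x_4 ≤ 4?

44

By stars and bars, unrestricted non-negative solutions to x_1+…+x_4 = 11 number C(11+3,3) = 364.
Subtract solutions that violate a single cap (substitute x_i' = x_i − (cap_i+1)): x_1 ≥ 5 gives C(9,3) = 84; x_2 ≥ 3 gives C(11,3) = 165; x_3 ≥ 7 gives C(7,3) = 35; x_4 ≥ 5 gives C(9,3) = 84. Together 368.
Add back pairs where two caps are both exceeded: 20 + 0 + 4 + 4 + 20 + 0 = 48.
By inclusion–exclusion the count is 364 − 368 + 48 = 44.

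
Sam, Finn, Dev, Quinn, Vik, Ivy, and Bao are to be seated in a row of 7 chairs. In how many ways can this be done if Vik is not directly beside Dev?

There are 7! = 5040 arrangements in all. If Vik and Dev are adjacent, merging them into one block gives 2·(6)! = 1440 arrangements.
Complementary counting: 5040 − 1440 = 3600.

3600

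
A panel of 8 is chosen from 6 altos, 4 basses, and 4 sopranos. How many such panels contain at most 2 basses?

1785

Split by how many basses are chosen (0 through 2).
Sum: C(4,0)·C(10,8) + C(4,1)·C(10,7) + C(4,2)·C(10,6) = 45 + 480 + 1260 = 1785.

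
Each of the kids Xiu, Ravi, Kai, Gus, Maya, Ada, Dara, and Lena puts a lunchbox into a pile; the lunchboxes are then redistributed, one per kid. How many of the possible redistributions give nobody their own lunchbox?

14833

This is the derangement count D_8: permutations of 8 items with no fixed point.
By inclusion–exclusion this is Σ_{j=0}^{8} (−1)^j C(8,j)·(8−j)!.
Computing: 40320 − 40320 + 20160 − 6720 + 1680 − 336 + 56 − 8 + 1 = 14833.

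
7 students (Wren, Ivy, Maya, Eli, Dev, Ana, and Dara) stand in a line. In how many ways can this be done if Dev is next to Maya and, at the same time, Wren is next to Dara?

Treat {Dev,Maya} as one block (2 orders) and {Wren,Dara} as another (2 orders).
That leaves 5 units to arrange: 2 × 2 × 5! = 4 × 120 = 480.

480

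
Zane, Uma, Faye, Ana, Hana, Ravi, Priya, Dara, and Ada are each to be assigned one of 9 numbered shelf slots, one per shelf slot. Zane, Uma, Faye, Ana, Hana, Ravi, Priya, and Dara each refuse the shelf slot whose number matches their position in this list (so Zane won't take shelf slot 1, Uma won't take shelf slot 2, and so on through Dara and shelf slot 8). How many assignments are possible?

148329

Let Aᵢ (for 1 ≤ i ≤ 8) be the placements that put person i in their forbidden shelf slot. Any j of these fix j positions, leaving (9−j)! ways to fill the rest, and there are C(8,j) ways to pick which j.
By inclusion–exclusion, the number of valid placements is Σ_{j=0}^{8} (−1)^j C(8,j)·(9−j)!.
Computing: 362880 − 322560 + 141120 − 40320 + 8400 − 1344 + 168 − 16 + 1 = 148329.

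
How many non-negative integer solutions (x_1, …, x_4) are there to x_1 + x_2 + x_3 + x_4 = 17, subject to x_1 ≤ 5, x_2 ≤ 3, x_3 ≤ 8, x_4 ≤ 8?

96

Without the upper bounds there are C(20,3) = 1140 ways to split 17 among 4 variables.
Subtract solutions that violate a single cap (substitute x_i' = x_i − (cap_i+1)): x_1 ≥ 6 gives C(14,3) = 364; x_2 ≥ 4 gives C(16,3) = 560; x_3 ≥ 9 gives C(11,3) = 165; x_4 ≥ 9 gives C(11,3) = 165. Together 1254.
Add back pairs where two caps are both exceeded: 120 + 10 + 10 + 35 + 35 + 0 = 210.
By inclusion–exclusion the count is 1140 − 1254 + 210 = 96.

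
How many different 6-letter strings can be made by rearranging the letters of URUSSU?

60

URUSSU has 6 letters with S appearing twice and U appearing 3 times.
The number of distinct arrangements is 6!/(3!·2!) = 720/12 = 60.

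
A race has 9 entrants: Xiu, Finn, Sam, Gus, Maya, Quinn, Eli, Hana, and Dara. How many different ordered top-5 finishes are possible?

There are 9 choices for 1st place, 8 for 2nd, and so on down to 5 for position 5.
That gives 9 × 8 × 7 × 6 × 5 = 15120.

15120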